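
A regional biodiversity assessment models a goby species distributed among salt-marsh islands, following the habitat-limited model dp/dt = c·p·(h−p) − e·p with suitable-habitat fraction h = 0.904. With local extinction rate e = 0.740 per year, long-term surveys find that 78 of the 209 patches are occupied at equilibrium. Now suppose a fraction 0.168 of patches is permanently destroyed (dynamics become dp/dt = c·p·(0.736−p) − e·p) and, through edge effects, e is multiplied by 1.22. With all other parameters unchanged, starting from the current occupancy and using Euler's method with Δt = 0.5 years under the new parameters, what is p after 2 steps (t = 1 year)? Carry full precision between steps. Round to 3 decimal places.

Observed p* = 78/209 = 0.37321.
Balance c(h−p*) = e gives c = e/(0.904 − 0.37321) = 0.740/0.53079 = 1.39414.
Starting from p₀ = 0.37321; update p ← p + (dp/dt)·Δt with the new parameters.
  1  |  dp/dt·Δt = -0.074084  |  p_1 = 0.299122
  2  |  dp/dt·Δt = -0.043931  |  p_2 = 0.255191

0.255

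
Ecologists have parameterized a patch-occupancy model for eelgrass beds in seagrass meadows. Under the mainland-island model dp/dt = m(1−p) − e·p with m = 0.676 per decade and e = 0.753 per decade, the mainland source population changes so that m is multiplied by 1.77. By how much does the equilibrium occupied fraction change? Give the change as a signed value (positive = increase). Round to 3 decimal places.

Before: p* = 0.676/(0.676+0.753) = 0.4731.
After: m = 1.19652, e = 0.753; p* = 1.19652/1.9495 = 0.6138.
Δp* = 0.6138 − 0.4731 = +0.1407.

0.141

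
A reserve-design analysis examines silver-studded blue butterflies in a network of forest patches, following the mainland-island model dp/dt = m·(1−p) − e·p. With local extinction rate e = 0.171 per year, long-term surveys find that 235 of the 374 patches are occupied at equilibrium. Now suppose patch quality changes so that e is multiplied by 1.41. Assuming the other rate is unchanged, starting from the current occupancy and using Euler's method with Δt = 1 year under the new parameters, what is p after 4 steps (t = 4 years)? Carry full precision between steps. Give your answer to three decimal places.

0.549

Observed p* = 235/374 = 0.62834.
Balance m(1−p*) = e·p* gives m = e·p*/(1−p*) = 0.171×0.62834/0.37166 = 0.28910.
Starting from p₀ = 0.62834; update p ← p + (dp/dt)·Δt with the new parameters.
  1  |  dp/dt·Δt = -0.044053  |  p_1 = 0.584289
  2  |  dp/dt·Δt = -0.020696  |  p_2 = 0.563594
  3  |  dp/dt·Δt = -0.009723  |  p_3 = 0.553871
  4  |  dp/dt·Δt = -0.004568  |  p_4 = 0.549303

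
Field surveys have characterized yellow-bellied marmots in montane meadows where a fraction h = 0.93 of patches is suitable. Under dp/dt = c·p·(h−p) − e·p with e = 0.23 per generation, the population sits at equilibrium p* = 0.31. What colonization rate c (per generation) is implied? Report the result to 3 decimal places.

At equilibrium c(h−p*) = e, so c = e/(h−p*).
c = 0.23/(0.93 − 0.31) = 0.23/0.6200 = 0.3710.

0.371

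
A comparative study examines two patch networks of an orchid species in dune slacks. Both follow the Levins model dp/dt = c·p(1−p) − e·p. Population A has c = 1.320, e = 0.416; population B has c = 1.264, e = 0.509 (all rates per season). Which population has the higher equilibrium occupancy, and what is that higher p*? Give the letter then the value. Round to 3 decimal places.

A, 0.685

A: p*_A = 1 − 0.416/1.320 = 0.6848.
B: p*_B = 1 − 0.509/1.264 = 0.5973.
A is higher at 0.6848.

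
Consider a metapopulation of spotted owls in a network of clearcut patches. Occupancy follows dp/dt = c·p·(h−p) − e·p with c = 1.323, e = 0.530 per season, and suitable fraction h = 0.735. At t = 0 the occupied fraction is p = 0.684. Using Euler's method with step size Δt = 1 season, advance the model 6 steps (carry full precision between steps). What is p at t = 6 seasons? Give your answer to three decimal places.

0.336

Update rule: p ← p + [c·p·(h−p) − e·p]·Δt with Δt = 1.
p: 0.68400 → 0.36763  (Δp = -0.31637)
p: 0.36763 → 0.35147  (Δp = -0.01617)
p: 0.35147 → 0.34353  (Δp = -0.00794)
p: 0.34353 → 0.33938  (Δp = -0.00415)
p: 0.33938 → 0.33714  (Δp = -0.00224)
p: 0.33714 → 0.33592  (Δp = -0.00122)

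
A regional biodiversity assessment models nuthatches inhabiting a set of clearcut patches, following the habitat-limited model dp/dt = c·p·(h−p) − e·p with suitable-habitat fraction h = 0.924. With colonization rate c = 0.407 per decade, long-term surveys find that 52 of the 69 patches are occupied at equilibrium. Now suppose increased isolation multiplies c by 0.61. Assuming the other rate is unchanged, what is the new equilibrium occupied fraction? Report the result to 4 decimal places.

Observed p* = 52/69 = 0.75362.
Balance c(h−p*) = e gives e = 0.407×(0.924 − 0.75362) = 0.06934.
New p* = 0.924 − e/c = 0.924 − 0.06934/0.24827 = 0.64471.

0.6447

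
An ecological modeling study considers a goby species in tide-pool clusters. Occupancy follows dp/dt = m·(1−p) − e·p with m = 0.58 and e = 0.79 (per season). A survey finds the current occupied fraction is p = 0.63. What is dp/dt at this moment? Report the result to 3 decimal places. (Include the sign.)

Colonization term: m·(1−p) = 0.58×0.3700 = 0.21460.
Extinction term: e·p = 0.49770.
dp/dt = 0.21460 − 0.49770 = -0.28310.

-0.283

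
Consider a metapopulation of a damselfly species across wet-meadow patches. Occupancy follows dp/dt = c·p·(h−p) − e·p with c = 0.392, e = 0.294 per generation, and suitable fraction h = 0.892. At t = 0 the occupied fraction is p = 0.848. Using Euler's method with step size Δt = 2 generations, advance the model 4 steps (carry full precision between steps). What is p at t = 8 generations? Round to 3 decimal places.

Update rule: p ← p + [c·p·(h−p) − e·p]·Δt with Δt = 2.
p: 0.84800 → 0.37863  (Δp = -0.46937)
p: 0.37863 → 0.30839  (Δp = -0.07024)
p: 0.30839 → 0.26816  (Δp = -0.04023)
p: 0.26816 → 0.24164  (Δp = -0.02652)

0.242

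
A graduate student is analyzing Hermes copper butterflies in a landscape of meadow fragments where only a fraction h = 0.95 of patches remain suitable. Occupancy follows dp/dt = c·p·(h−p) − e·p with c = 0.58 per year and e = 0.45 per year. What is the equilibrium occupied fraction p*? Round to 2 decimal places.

0.17

Setting dp/dt = 0 and dividing by p* gives c·(h−p*) = e.
So p* = h − e/c = 0.95 − 0.45/0.58 = 0.95 − 0.7759 = 0.1741.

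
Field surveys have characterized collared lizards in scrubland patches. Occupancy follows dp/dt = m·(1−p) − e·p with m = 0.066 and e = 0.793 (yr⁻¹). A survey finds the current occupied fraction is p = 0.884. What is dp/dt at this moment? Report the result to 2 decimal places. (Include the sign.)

-0.69

Colonization term: m·(1−p) = 0.066×0.1160 = 0.00766.
Extinction term: e·p = 0.70101.
dp/dt = 0.00766 − 0.70101 = -0.69336.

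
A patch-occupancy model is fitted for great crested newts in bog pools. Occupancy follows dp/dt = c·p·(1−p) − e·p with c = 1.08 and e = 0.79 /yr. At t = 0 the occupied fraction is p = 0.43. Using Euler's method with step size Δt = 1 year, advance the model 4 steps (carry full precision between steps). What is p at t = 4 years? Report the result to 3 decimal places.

Update rule: p ← p + [c·p·(1−p) − e·p]·Δt with Δt = 1.
p: 0.43000 → 0.35501  (Δp = -0.07499)
p: 0.35501 → 0.32185  (Δp = -0.03316)
p: 0.32185 → 0.30331  (Δp = -0.01854)
p: 0.30331 → 0.29191  (Δp = -0.01140)

0.292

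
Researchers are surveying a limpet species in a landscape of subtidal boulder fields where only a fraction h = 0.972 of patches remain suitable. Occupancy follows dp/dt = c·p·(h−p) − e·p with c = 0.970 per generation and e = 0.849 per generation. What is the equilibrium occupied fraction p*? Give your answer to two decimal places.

0.10

Setting dp/dt = 0 and dividing by p* gives c·(h−p*) = e.
So p* = h − e/c = 0.972 − 0.849/0.970 = 0.972 − 0.8753 = 0.0967.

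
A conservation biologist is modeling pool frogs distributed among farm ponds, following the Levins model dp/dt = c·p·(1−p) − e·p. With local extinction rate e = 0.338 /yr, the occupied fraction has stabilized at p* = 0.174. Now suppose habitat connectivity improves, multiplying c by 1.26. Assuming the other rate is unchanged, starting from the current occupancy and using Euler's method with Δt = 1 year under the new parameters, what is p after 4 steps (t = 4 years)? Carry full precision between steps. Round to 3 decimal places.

0.233

Balance c(1−p*) = e gives c = e/(1 − 0.17400) = 0.338/0.82600 = 0.40920.
Starting from p₀ = 0.17400; update p ← p + (dp/dt)·Δt with the new parameters.
p: 0.17400 → 0.18929  (Δp = +0.01529)
p: 0.18929 → 0.20443  (Δp = +0.01514)
p: 0.20443 → 0.21919  (Δp = +0.01476)
p: 0.21919 → 0.23335  (Δp = +0.01416)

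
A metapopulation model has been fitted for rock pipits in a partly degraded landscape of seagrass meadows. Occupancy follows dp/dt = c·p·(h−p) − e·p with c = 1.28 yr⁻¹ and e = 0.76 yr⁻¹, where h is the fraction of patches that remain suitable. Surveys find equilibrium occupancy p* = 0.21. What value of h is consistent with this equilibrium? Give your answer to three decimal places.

At equilibrium c(h−p*) = e, so h = p* + e/c.
h = 0.21 + 0.76/1.28 = 0.21 + 0.5938 = 0.8037.

0.804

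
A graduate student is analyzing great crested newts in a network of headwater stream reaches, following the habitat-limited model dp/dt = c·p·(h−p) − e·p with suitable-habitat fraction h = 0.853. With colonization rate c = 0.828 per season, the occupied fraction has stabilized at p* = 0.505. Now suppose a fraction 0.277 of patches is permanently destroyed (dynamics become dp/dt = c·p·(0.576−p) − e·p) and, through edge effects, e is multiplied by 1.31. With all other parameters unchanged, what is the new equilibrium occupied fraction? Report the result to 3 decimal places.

0.120

Balance c(h−p*) = e gives e = 0.828×(0.853 − 0.50500) = 0.28814.
New p* = 0.576 − e/c = 0.576 − 0.37746/0.82800 = 0.12013.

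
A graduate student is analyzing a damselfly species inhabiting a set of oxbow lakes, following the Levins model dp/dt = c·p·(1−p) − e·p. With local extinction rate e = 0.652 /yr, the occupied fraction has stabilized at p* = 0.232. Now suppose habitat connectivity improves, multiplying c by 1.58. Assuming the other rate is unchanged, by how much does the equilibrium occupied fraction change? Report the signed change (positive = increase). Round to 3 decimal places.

Balance c(1−p*) = e gives c = e/(1 − 0.23200) = 0.652/0.76800 = 0.84896.
New p* = 1 − e/c = 1 − 0.65200/1.34136 = 0.51393.
Δp* = 0.51393 − 0.23200 = +0.28193.

0.282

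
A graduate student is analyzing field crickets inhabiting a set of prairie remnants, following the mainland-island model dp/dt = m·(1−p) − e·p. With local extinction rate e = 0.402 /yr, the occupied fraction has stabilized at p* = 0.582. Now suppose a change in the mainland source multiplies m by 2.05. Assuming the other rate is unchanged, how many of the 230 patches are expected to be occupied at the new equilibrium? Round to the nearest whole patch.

Balance m(1−p*) = e·p* gives m = e·p*/(1−p*) = 0.402×0.58200/0.41800 = 0.55972.
New p* = m/(m+e) = 1.14743/(1.14743+0.40200) = 0.74055.
Expected occupied = 230 × 0.74055 = 170.33 ≈ 170.

170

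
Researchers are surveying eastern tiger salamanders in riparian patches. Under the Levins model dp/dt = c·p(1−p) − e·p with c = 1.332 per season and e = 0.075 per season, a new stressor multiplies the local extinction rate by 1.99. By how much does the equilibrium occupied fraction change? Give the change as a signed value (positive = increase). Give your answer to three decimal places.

Before: p* = 1 − 0.075/1.332 = 0.9437.
After the change, c = 1.332, e = 0.14925, so p* = 1 − 0.14925/1.332 = 0.8880.
Δp* = 0.8880 − 0.9437 = -0.0557.

-0.056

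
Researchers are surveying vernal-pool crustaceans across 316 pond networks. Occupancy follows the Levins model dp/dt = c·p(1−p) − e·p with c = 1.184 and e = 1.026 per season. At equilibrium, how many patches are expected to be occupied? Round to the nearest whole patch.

42

p* = 1 − e/c = 1 − 1.026/1.184 = 0.1334.
Expected occupied patches = N × p* = 316 × 0.1334 = 42.17 ≈ 42.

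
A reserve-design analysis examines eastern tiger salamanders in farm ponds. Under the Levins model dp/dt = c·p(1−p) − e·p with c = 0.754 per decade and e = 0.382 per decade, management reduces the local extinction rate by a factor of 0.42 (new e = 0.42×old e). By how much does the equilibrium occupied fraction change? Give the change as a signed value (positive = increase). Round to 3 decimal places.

Before: p* = 1 − 0.382/0.754 = 0.4934.
After the change, c = 0.754, e = 0.16044, so p* = 1 − 0.16044/0.754 = 0.7872.
Δp* = 0.7872 − 0.4934 = +0.2938.

0.294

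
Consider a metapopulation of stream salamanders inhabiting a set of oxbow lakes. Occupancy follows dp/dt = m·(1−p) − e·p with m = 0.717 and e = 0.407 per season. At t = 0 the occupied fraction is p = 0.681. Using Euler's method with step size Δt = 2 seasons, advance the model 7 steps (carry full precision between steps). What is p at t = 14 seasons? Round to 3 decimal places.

Update rule: p ← p + [m·(1−p) − e·p]·Δt with Δt = 2.
step 1: Δp = -0.09689, p = 0.58411
step 2: Δp = +0.12092, p = 0.70503
step 3: Δp = -0.15090, p = 0.55412
step 4: Δp = +0.18833, p = 0.74245
step 5: Δp = -0.23503, p = 0.50742
step 6: Δp = +0.29332, p = 0.80074
step 7: Δp = -0.36606, p = 0.43468

0.435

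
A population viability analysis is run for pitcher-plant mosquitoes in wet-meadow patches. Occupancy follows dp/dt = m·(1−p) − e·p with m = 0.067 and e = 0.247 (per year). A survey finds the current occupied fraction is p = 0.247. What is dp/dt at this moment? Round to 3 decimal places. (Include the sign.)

-0.011

Colonization term: m·(1−p) = 0.067×0.7530 = 0.05045.
Extinction term: e·p = 0.06101.
dp/dt = 0.05045 − 0.06101 = -0.01056.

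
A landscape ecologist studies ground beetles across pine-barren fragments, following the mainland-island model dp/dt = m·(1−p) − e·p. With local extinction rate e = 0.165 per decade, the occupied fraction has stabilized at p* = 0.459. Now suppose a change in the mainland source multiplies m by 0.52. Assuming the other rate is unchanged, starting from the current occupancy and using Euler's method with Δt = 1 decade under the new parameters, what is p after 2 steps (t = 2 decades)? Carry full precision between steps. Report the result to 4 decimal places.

0.3949

Balance m(1−p*) = e·p* gives m = e·p*/(1−p*) = 0.165×0.45900/0.54100 = 0.13999.
Starting from p₀ = 0.45900; update p ← p + (dp/dt)·Δt with the new parameters.
step 1: Δp = -0.03635, p = 0.42265
step 2: Δp = -0.02771, p = 0.39494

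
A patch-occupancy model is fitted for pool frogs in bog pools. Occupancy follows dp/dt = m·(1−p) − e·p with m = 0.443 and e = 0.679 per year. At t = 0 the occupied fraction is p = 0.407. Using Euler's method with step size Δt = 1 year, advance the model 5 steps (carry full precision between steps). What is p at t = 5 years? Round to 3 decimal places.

Update rule: p ← p + [m·(1−p) − e·p]·Δt with Δt = 1.
  1  |  dp/dt·Δt = -0.013654  |  p_1 = 0.393346
  2  |  dp/dt·Δt = +0.001666  |  p_2 = 0.395012
  3  |  dp/dt·Δt = -0.000203  |  p_3 = 0.394809
  4  |  dp/dt·Δt = +0.000025  |  p_4 = 0.394833
  5  |  dp/dt·Δt = -0.000003  |  p_5 = 0.394830

0.395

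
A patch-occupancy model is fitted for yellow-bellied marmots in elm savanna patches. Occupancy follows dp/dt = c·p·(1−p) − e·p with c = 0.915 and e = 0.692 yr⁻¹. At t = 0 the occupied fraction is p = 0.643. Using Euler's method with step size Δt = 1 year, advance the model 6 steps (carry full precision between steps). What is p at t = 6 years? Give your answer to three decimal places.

0.271

Update rule: p ← p + [c·p·(1−p) − e·p]·Δt with Δt = 1.
step 1: Δp = -0.23492, p = 0.40808
step 2: Δp = -0.06137, p = 0.34671
step 3: Δp = -0.03267, p = 0.31404
step 4: Δp = -0.02021, p = 0.29383
step 5: Δp = -0.01347, p = 0.28036
step 6: Δp = -0.00940, p = 0.27096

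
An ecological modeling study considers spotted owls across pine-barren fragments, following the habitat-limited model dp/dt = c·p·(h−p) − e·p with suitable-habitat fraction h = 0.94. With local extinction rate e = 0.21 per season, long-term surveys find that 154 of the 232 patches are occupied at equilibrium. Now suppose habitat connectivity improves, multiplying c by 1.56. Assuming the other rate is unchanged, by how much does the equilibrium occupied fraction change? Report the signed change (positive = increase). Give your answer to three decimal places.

Observed p* = 154/232 = 0.66379.
Balance c(h−p*) = e gives c = e/(0.94 − 0.66379) = 0.21/0.27621 = 0.76029.
New p* = 0.94 − e/c = 0.94 − 0.21000/1.18605 = 0.76294.
Δp* = 0.76294 − 0.66379 = +0.09915.

0.099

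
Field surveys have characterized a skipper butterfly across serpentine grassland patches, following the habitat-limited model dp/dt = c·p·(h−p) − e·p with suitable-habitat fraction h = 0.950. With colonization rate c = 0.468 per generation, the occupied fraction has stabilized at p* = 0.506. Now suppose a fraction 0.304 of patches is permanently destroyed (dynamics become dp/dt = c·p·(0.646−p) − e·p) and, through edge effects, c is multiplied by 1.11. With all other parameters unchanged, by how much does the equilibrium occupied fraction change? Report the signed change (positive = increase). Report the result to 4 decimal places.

Balance c(h−p*) = e gives e = 0.468×(0.95 − 0.50600) = 0.20779.
New p* = 0.646 − e/c = 0.646 − 0.20779/0.51948 = 0.24600.
Δp* = 0.24600 − 0.50600 = -0.26000.

-0.2600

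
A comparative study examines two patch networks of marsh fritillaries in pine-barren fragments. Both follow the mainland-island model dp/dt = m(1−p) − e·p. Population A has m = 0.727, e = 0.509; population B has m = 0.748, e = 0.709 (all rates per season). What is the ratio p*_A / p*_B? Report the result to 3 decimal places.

A: p*_A = m/(m+e) = 0.727/1.2360 = 0.5882.
B: p*_B = 0.748/1.4570 = 0.5134.
p*_A / p*_B = 0.5882/0.5134 = 1.1457.

1.146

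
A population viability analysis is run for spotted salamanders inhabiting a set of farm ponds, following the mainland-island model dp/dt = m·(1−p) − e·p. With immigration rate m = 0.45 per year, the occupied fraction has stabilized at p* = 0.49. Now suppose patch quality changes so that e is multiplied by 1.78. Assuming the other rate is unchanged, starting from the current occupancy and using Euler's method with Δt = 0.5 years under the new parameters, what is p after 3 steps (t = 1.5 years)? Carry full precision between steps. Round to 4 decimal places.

0.3570

Balance m(1−p*) = e·p* gives e = m(1−p*)/p* = 0.45×0.51000/0.49000 = 0.46837.
Starting from p₀ = 0.49000; update p ← p + (dp/dt)·Δt with the new parameters.
  1  |  dp/dt·Δt = -0.089505  |  p_1 = 0.400495
  2  |  dp/dt·Δt = -0.032056  |  p_2 = 0.368439
  3  |  dp/dt·Δt = -0.011481  |  p_3 = 0.356957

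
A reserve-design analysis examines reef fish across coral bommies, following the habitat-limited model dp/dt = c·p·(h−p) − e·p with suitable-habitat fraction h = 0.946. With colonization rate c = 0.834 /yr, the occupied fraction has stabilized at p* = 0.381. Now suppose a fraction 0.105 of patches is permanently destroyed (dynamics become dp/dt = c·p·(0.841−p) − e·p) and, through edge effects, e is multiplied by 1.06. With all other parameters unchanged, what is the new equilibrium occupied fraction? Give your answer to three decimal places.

0.242

Balance c(h−p*) = e gives e = 0.834×(0.946 − 0.38100) = 0.47121.
New p* = 0.841 − e/c = 0.841 − 0.49948/0.83400 = 0.24210.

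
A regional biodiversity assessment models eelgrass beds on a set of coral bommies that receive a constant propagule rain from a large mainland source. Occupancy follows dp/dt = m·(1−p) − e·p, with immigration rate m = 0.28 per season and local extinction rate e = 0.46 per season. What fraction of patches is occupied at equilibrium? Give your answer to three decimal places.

0.378

At equilibrium the propagule rain into empty patches balances local extinction: m(1−p*) = e·p*.
p* = m/(m+e) = 0.28/(0.28+0.46) = 0.28/0.7400 = 0.3784.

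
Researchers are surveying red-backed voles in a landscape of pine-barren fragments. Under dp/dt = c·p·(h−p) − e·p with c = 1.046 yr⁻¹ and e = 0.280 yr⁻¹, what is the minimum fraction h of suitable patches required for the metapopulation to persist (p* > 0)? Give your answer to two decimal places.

0.27

p* = h − e/c is positive only when h > e/c.
h_min = e/c = 0.280/1.046 = 0.2677.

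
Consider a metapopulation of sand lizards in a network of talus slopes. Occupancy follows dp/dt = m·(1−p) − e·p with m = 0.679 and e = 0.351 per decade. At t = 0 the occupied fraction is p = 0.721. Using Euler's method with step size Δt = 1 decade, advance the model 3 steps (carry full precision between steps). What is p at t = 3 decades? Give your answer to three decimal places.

0.659

Update rule: p ← p + [m·(1−p) − e·p]·Δt with Δt = 1.
  1  |  dp/dt·Δt = -0.063630  |  p_1 = 0.657370
  2  |  dp/dt·Δt = +0.001909  |  p_2 = 0.659279
  3  |  dp/dt·Δt = -0.000057  |  p_3 = 0.659222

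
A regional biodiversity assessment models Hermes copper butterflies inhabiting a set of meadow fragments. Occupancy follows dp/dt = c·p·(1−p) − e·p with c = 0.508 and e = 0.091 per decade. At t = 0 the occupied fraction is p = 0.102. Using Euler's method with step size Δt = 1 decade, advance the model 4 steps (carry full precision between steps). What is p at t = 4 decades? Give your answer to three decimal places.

Update rule: p ← p + [c·p·(1−p) − e·p]·Δt with Δt = 1.
p: 0.10200 → 0.13925  (Δp = +0.03725)
p: 0.13925 → 0.18747  (Δp = +0.04822)
p: 0.18747 → 0.24779  (Δp = +0.06032)
p: 0.24779 → 0.31992  (Δp = +0.07214)

0.320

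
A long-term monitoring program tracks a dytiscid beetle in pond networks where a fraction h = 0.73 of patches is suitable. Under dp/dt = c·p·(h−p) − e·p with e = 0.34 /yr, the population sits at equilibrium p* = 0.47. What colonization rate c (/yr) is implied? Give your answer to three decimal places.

1.308

At equilibrium c(h−p*) = e, so c = e/(h−p*).
c = 0.34/(0.73 − 0.47) = 0.34/0.2600 = 1.3077.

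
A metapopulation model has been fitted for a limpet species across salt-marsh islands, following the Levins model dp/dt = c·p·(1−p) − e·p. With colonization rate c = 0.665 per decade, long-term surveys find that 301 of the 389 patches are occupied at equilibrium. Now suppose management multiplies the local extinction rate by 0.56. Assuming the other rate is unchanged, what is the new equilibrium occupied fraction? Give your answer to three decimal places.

Observed p* = 301/389 = 0.77378.
Balance c(1−p*) = e gives e = 0.665×(1 − 0.77378) = 0.15044.
New p* = 1 − e/c = 1 − 0.08425/0.66500 = 0.87331.

0.873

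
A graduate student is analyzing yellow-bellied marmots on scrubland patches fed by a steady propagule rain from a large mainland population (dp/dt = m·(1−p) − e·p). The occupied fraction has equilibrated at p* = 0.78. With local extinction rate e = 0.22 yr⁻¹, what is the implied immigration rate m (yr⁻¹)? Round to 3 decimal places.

0.780

At equilibrium m(1−p*) = e·p*, so m = e·p*/(1−p*).
m = 0.22 × 0.78 / 0.2200 = 0.1716/0.2200 = 0.7800.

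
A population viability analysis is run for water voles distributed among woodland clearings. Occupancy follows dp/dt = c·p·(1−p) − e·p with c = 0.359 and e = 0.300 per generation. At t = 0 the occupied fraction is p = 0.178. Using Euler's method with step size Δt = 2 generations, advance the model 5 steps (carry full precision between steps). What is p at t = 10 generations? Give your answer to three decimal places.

Update rule: p ← p + [c·p·(1−p) − e·p]·Δt with Δt = 2.
step 1: Δp = -0.00175, p = 0.17625
step 2: Δp = -0.00151, p = 0.17475
step 3: Δp = -0.00131, p = 0.17344
step 4: Δp = -0.00113, p = 0.17231
step 5: Δp = -0.00099, p = 0.17132

0.171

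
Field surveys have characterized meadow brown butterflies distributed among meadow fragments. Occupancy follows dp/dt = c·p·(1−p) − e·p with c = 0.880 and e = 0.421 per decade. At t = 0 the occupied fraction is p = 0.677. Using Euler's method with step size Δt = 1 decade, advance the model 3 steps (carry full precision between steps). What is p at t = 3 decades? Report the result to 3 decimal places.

Update rule: p ← p + [c·p·(1−p) − e·p]·Δt with Δt = 1.
p: 0.67700 → 0.58441  (Δp = -0.09259)
p: 0.58441 → 0.55210  (Δp = -0.03231)
p: 0.55210 → 0.53728  (Δp = -0.01483)

0.537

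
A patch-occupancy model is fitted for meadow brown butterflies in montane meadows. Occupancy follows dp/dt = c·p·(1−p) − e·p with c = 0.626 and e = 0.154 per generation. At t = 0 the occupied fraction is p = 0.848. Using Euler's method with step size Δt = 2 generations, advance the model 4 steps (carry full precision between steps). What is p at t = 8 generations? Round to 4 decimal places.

0.7540

Update rule: p ← p + [c·p·(1−p) − e·p]·Δt with Δt = 2.
  1  |  dp/dt·Δt = -0.099806  |  p_1 = 0.748194
  2  |  dp/dt·Δt = +0.005433  |  p_2 = 0.753627
  3  |  dp/dt·Δt = +0.000346  |  p_3 = 0.753973
  4  |  dp/dt·Δt = +0.000020  |  p_4 = 0.753992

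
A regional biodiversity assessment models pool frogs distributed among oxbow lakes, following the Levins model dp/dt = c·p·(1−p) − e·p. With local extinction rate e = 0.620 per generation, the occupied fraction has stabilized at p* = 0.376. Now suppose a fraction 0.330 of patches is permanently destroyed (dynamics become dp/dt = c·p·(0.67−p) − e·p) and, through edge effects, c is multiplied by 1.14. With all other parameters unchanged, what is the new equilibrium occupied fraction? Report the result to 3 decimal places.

0.123

Balance c(1−p*) = e gives c = e/(1 − 0.37600) = 0.620/0.62400 = 0.99359.
New p* = 0.67 − e/c = 0.67 − 0.62000/1.13269 = 0.12263.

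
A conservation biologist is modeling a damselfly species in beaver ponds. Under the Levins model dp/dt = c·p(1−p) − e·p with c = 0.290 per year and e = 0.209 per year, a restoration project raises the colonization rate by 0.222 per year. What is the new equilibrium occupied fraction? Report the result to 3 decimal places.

0.592

Before: p* = 1 − 0.209/0.290 = 0.2793.
After the change, c = 0.512, e = 0.209, so p* = 1 − 0.209/0.512 = 0.5918.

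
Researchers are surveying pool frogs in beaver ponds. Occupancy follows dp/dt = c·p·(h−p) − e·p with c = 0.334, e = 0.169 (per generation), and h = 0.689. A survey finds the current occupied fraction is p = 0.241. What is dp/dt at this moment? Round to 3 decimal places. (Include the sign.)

Colonization term: c·p·(h−p) = 0.334×0.241×0.4480 = 0.03606.
Extinction term: e·p = 0.04073.
dp/dt = 0.03606 − 0.04073 = -0.00467.

-0.005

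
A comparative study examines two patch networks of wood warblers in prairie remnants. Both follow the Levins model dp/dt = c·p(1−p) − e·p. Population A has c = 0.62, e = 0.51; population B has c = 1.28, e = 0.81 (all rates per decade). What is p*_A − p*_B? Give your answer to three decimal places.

A: p*_A = 1 − 0.51/0.62 = 0.1774.
B: p*_B = 1 − 0.81/1.28 = 0.3672.
p*_A − p*_B = 0.1774 − 0.3672 = -0.1898.

-0.190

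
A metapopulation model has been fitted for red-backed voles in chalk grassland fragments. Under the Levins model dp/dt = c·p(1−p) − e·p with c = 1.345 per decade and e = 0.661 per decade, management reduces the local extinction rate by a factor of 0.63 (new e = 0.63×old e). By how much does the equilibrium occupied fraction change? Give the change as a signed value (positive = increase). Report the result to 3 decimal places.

Before: p* = 1 − 0.661/1.345 = 0.5086.
After the change, c = 1.345, e = 0.41643, so p* = 1 − 0.41643/1.345 = 0.6904.
Δp* = 0.6904 − 0.5086 = +0.1818.

0.182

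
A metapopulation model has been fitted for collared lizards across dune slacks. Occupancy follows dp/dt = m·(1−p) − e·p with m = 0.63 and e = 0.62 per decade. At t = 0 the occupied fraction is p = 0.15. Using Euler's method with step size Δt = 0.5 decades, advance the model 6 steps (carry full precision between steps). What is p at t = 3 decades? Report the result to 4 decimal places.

0.5030

Update rule: p ← p + [m·(1−p) − e·p]·Δt with Δt = 0.5.
t = 0.5: p = 0.15000 + (+0.22125) = 0.37125
t = 1: p = 0.37125 + (+0.08297) = 0.45422
t = 1.5: p = 0.45422 + (+0.03111) = 0.48533
t = 2: p = 0.48533 + (+0.01167) = 0.49700
t = 2.5: p = 0.49700 + (+0.00438) = 0.50137
t = 3: p = 0.50137 + (+0.00164) = 0.50302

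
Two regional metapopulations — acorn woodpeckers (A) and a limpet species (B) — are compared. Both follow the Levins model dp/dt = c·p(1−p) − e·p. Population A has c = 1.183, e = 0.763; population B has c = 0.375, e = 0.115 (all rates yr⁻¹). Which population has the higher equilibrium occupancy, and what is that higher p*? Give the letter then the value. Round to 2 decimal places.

B, 0.69

A: p*_A = 1 − 0.763/1.183 = 0.3550.
B: p*_B = 1 − 0.115/0.375 = 0.6933.
B is higher at 0.6933.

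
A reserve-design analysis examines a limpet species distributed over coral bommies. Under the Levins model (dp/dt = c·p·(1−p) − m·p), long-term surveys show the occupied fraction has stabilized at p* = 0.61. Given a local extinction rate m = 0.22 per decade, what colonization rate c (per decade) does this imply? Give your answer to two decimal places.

0.56

At equilibrium c(1−p*) = m, so c = m/(1−p*).
c = 0.22/(1 − 0.61) = 0.22/0.3900 = 0.5641.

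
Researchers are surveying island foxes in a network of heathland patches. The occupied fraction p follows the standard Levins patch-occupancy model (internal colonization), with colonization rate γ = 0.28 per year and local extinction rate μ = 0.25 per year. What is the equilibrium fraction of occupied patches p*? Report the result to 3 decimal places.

Setting dp/dt = 0 and dividing through by p* gives γ·(1−p*) = μ.
So p* = 1 − μ/γ = 1 − 0.25/0.28 = 1 − 0.8929 = 0.1071.

0.107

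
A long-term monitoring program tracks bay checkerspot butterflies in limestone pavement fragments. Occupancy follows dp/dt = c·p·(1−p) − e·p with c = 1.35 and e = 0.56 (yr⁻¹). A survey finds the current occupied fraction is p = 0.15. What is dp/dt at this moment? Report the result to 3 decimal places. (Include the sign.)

0.088

Colonization term: c·p·(1−p) = 1.35×0.15×0.8500 = 0.17213.
Extinction term: e·p = 0.08400.
dp/dt = 0.17213 − 0.08400 = 0.08812.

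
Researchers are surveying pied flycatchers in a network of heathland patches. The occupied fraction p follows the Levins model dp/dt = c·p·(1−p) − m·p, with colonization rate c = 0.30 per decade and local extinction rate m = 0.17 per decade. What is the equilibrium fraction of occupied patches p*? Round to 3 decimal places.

At equilibrium, colonization balances extinction: c·p*·(1−p*) = m·p*.
So p* = 1 − m/c = 1 − 0.17/0.30 = 1 − 0.5667 = 0.4333.

0.433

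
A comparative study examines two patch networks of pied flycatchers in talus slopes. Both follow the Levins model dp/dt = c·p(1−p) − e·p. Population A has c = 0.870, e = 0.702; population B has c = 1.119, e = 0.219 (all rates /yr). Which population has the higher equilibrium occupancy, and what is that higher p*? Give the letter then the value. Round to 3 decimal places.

A: p*_A = 1 − 0.702/0.870 = 0.1931.
B: p*_B = 1 − 0.219/1.119 = 0.8043.
B is higher at 0.8043.

B, 0.804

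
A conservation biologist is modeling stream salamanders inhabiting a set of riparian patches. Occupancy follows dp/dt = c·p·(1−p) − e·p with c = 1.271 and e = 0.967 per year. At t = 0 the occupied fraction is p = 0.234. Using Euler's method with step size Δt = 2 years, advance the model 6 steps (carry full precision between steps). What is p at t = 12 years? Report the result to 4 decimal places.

Update rule: p ← p + [c·p·(1−p) − e·p]·Δt with Δt = 2.
t = 2: p = 0.23400 + (+0.00308) = 0.23708
t = 4: p = 0.23708 + (+0.00127) = 0.23835
t = 6: p = 0.23835 + (+0.00051) = 0.23885
t = 8: p = 0.23885 + (+0.00020) = 0.23905
t = 10: p = 0.23905 + (+0.00008) = 0.23913
t = 12: p = 0.23913 + (+0.00003) = 0.23916

0.2392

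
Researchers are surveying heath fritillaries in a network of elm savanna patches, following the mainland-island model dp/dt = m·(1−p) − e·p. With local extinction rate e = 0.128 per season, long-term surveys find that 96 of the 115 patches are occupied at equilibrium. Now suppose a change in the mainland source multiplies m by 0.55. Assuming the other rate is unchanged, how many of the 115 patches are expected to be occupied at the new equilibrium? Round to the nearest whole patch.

Observed p* = 96/115 = 0.83478.
Balance m(1−p*) = e·p* gives m = e·p*/(1−p*) = 0.128×0.83478/0.16522 = 0.64672.
New p* = m/(m+e) = 0.35570/(0.35570+0.12800) = 0.73537.
Expected occupied = 115 × 0.73537 = 84.57 ≈ 85.

85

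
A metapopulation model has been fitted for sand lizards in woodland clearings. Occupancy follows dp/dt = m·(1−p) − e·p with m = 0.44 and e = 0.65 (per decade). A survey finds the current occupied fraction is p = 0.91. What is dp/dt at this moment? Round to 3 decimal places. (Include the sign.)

-0.552

Colonization term: m·(1−p) = 0.44×0.0900 = 0.03960.
Extinction term: e·p = 0.59150.
dp/dt = 0.03960 − 0.59150 = -0.55190.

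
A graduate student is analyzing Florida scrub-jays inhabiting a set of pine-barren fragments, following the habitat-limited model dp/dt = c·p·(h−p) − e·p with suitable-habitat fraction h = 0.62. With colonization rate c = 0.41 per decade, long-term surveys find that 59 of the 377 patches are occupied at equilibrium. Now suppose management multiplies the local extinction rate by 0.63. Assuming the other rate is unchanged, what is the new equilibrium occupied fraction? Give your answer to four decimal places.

0.3280

Observed p* = 59/377 = 0.15650.
Balance c(h−p*) = e gives e = 0.41×(0.62 − 0.15650) = 0.19004.
New p* = 0.62 − e/c = 0.62 − 0.11973/0.41000 = 0.32798.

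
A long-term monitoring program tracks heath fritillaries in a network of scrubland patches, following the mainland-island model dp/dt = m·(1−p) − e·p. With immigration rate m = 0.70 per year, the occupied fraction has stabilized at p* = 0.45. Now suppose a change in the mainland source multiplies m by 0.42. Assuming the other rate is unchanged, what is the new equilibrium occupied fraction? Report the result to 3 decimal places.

Balance m(1−p*) = e·p* gives e = m(1−p*)/p* = 0.70×0.55000/0.45000 = 0.85556.
New p* = m/(m+e) = 0.29400/(0.29400+0.85556) = 0.25575.

0.256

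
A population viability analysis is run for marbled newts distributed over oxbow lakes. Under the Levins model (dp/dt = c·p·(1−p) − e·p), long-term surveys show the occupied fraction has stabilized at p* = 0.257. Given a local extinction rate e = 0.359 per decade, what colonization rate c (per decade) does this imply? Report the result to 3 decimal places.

At equilibrium c(1−p*) = e, so c = e/(1−p*).
c = 0.359/(1 − 0.257) = 0.359/0.7430 = 0.4832.

0.483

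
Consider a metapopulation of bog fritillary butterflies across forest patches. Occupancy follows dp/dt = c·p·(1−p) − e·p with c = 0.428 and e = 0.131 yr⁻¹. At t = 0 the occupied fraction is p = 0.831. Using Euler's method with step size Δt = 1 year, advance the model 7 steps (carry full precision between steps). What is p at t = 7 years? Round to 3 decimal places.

Update rule: p ← p + [c·p·(1−p) − e·p]·Δt with Δt = 1.
step 1: Δp = -0.04875, p = 0.78225
step 2: Δp = -0.02957, p = 0.75268
step 3: Δp = -0.01893, p = 0.73375
step 4: Δp = -0.01251, p = 0.72124
step 5: Δp = -0.00843, p = 0.71281
step 6: Δp = -0.00576, p = 0.70705
step 7: Δp = -0.00397, p = 0.70308

0.703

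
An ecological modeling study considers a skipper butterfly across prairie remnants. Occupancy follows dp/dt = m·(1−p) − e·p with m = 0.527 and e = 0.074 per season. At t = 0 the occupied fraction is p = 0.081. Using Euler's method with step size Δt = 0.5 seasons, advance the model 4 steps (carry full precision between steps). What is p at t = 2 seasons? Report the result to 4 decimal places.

0.6863

Update rule: p ← p + [m·(1−p) − e·p]·Δt with Δt = 0.5.
t = 0.5: p = 0.08100 + (+0.23916) = 0.32016
t = 1: p = 0.32016 + (+0.16729) = 0.48745
t = 1.5: p = 0.48745 + (+0.11702) = 0.60447
t = 2: p = 0.60447 + (+0.08186) = 0.68633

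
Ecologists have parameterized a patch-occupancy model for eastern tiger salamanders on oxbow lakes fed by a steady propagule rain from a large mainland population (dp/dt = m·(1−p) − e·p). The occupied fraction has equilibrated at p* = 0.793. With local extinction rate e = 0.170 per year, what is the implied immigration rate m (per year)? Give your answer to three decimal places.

At equilibrium m(1−p*) = e·p*, so m = e·p*/(1−p*).
m = 0.170 × 0.793 / 0.2070 = 0.1348/0.2070 = 0.6513.

0.651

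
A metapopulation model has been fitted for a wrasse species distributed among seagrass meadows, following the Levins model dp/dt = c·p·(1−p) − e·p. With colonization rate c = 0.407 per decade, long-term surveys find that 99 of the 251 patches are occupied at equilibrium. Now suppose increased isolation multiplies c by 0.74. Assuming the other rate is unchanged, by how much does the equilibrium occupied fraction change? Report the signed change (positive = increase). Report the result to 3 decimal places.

-0.213

Observed p* = 99/251 = 0.39442.
Balance c(1−p*) = e gives e = 0.407×(1 − 0.39442) = 0.24647.
New p* = 1 − e/c = 1 − 0.24647/0.30118 = 0.18165.
Δp* = 0.18165 − 0.39442 = -0.21277.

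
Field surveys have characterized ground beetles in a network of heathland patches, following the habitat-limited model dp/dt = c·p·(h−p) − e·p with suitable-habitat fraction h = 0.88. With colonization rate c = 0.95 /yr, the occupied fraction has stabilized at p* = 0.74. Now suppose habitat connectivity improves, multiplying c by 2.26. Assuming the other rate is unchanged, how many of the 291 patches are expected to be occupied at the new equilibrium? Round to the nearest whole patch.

238

Balance c(h−p*) = e gives e = 0.95×(0.88 − 0.74000) = 0.13300.
New p* = 0.88 − e/c = 0.88 − 0.13300/2.14700 = 0.81805.
Expected occupied = 291 × 0.81805 = 238.05 ≈ 238.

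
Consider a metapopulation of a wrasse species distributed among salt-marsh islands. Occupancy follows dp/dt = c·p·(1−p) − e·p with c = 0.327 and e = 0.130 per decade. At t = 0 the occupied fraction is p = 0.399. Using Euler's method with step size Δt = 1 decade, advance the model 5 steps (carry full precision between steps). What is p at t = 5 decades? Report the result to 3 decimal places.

Update rule: p ← p + [c·p·(1−p) − e·p]·Δt with Δt = 1.
step 1: Δp = +0.02654, p = 0.42554
step 2: Δp = +0.02462, p = 0.45016
step 3: Δp = +0.02242, p = 0.47258
step 4: Δp = +0.02007, p = 0.49265
step 5: Δp = +0.01769, p = 0.51033

0.510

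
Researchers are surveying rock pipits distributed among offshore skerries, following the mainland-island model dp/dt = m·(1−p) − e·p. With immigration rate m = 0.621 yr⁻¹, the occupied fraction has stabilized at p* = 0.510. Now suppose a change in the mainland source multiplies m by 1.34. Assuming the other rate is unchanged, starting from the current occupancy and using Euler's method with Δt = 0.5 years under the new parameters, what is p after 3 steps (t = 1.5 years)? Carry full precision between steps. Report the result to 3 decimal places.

0.581

Balance m(1−p*) = e·p* gives e = m(1−p*)/p* = 0.621×0.49000/0.51000 = 0.59665.
Starting from p₀ = 0.51000; update p ← p + (dp/dt)·Δt with the new parameters.
t = 0.5: p = 0.51000 + (+0.05173) = 0.56173
t = 1: p = 0.56173 + (+0.01477) = 0.57650
t = 1.5: p = 0.57650 + (+0.00422) = 0.58072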